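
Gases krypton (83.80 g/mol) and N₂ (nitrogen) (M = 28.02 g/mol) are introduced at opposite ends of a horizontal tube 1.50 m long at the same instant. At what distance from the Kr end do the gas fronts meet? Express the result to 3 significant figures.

0.550 m

Graham's law gives d_Kr/d_N₂ = rate_Kr/rate_N₂ = √(M_N₂/M_Kr) = √(28.02/83.80) = 0.5782.
With d_Kr + d_N₂ = 1.50 m, d_N₂ = 1.50/(1 + 0.5782) = 0.9504 m.
d_Kr = 1.50 − 0.9504 = 0.550 m.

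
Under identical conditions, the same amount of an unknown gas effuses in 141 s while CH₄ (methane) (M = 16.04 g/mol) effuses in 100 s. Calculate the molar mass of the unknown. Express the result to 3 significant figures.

Graham's law gives t_X/t_CH₄ = √(M_X/M_CH₄).
141/100 = 1.410 = √(M_X/16.04)
M_X = 16.04 × 1.410² = 16.04 × 1.988 = 31.9 g/mol

31.9 g/mol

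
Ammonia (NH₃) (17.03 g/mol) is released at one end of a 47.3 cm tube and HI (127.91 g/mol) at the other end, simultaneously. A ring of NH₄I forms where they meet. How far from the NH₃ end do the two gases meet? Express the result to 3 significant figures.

34.7 cm

In equal time, each gas travels a distance ∝ its rate ∝ 1/√M, so d_NH₃/d_HI = √(M_HI/M_NH₃) = √(127.91/17.03) = 2.741.
With d_NH₃ + d_HI = 47.3 cm, d_HI = 47.3/(1 + 2.741) = 12.65 cm.
d_NH₃ = 47.3 − 12.65 = 34.7 cm.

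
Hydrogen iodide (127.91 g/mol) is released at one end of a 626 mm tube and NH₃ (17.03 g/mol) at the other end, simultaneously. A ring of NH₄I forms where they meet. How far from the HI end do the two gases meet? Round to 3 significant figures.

In equal time, each gas travels a distance ∝ its rate ∝ 1/√M, so d_HI/d_NH₃ = √(M_NH₃/M_HI) = √(17.03/127.91) = 0.3649.
With d_HI + d_NH₃ = 626 mm, d_NH₃ = 626/(1 + 0.3649) = 458.6 mm.
d_HI = 626 − 458.6 = 167 mm.

167 mm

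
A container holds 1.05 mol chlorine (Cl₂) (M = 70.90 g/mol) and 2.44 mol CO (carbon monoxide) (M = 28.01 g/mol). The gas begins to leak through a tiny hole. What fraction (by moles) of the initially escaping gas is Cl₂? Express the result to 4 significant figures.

0.2129

Rate_i ∝ x_i/√M_i (Graham's law weighted by mole fraction), so the effusate composition follows n_i/√M_i.
Mole fraction of Cl₂ in the effusate = (n_Cl₂/√M_Cl₂) / (n_Cl₂/√M_Cl₂ + n_CO/√M_CO)
= (1.05/√70.90) / (1.05/√70.90 + 2.44/√28.01) = 0.1247/(0.1247 + 0.4610) = 0.2129.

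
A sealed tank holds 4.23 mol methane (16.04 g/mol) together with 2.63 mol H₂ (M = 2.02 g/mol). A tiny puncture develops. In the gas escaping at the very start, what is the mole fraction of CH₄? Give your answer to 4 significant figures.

0.3634

Each component's effusion rate ∝ (its partial pressure)·(1/√M) ∝ n_i/√M_i.
Mole fraction of CH₄ in the effusate = (n_CH₄/√M_CH₄) / (n_CH₄/√M_CH₄ + n_H₂/√M_H₂)
= (4.23/√16.04) / (4.23/√16.04 + 2.63/√2.02) = 1.056/(1.056 + 1.850) = 0.3634.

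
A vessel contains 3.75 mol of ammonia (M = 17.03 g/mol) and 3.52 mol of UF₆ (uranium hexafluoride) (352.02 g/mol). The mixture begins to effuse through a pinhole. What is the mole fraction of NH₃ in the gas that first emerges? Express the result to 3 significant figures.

0.829

Each component's effusion rate ∝ (its partial pressure)·(1/√M) ∝ n_i/√M_i.
x_NH₃(eff) = (n_NH₃/√M_NH₃) / (n_NH₃/√M_NH₃ + n_UF₆/√M_UF₆)
= (3.75/√17.03) / (3.75/√17.03 + 3.52/√352.02) = 0.9087/(0.9087 + 0.1876) = 0.829.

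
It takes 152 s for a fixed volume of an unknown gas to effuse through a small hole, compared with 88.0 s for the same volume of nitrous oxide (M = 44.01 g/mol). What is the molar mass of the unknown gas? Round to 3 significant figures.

131 g/mol

From Graham's law, t_X/t_N₂O = √(M_X/M_N₂O).
152/88.0 = 1.727 = √(M_X/44.01)
M_X = 44.01 × 1.727² = 44.01 × 2.983 = 131 g/mol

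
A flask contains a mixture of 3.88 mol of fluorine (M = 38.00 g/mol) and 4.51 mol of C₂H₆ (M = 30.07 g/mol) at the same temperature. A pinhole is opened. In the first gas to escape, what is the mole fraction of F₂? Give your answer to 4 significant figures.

Effusion rate of each component ∝ n_i/√M_i (partial pressure × 1/√M).
So x_F₂ in the escaping gas = (n_F₂/√M_F₂) / Σ(n_i/√M_i)
= (3.88/√38.00) / (3.88/√38.00 + 4.51/√30.07) = 0.6294/(0.6294 + 0.8225) = 0.4335.

0.4335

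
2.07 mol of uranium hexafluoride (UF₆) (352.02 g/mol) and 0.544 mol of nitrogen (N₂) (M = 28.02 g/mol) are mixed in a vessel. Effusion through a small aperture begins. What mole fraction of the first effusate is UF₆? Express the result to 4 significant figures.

0.5177

The effusion rate of species i is ∝ p_i/√M_i ∝ n_i/√M_i.
x_UF₆(eff) = (n_UF₆/√M_UF₆) / (n_UF₆/√M_UF₆ + n_N₂/√M_N₂)
= (2.07/√352.02) / (2.07/√352.02 + 0.544/√28.02) = 0.1103/(0.1103 + 0.1028) = 0.5177.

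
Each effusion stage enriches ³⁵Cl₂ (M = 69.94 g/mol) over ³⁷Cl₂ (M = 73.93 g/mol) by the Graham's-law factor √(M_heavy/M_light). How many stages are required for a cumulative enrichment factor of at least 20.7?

110

With α = √(73.93/69.94) per stage, ln α = ½ ln(1.05705) = 0.02774.
Need α^N ≥ 20.7 ⇒ N ≥ ln(20.7) / ln α = 3.030 / 0.02774 = 109.23.
Rounding up, N = 110 stages.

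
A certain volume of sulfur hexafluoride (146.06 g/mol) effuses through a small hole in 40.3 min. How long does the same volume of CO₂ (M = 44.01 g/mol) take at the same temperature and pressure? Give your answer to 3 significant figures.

By Graham's law, t_CO₂/t_SF₆ = √(M_CO₂/M_SF₆) = √(44.01/146.06) = √0.3013 = 0.5489.
So the time for CO₂ is 40.3 × 0.5489 = 22.1 min.

22.1 min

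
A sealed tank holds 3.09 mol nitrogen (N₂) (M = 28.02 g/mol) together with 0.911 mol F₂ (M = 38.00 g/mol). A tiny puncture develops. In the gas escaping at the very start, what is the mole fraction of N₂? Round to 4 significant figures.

Rate_i ∝ x_i/√M_i (Graham's law weighted by mole fraction), so the effusate composition follows n_i/√M_i.
x_N₂(eff) = (n_N₂/√M_N₂) / (n_N₂/√M_N₂ + n_F₂/√M_F₂)
= (3.09/√28.02) / (3.09/√28.02 + 0.911/√38.00) = 0.5837/(0.5837 + 0.1478) = 0.7980.

0.7980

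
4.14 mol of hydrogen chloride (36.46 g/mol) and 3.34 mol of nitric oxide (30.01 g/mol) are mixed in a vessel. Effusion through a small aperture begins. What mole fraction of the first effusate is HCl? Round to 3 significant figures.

Rate_i ∝ x_i/√M_i (Graham's law weighted by mole fraction), so the effusate composition follows n_i/√M_i.
x_HCl(eff) = (n_HCl/√M_HCl) / (n_HCl/√M_HCl + n_NO/√M_NO)
= (4.14/√36.46) / (4.14/√36.46 + 3.34/√30.01) = 0.6856/(0.6856 + 0.6097) = 0.529.

0.529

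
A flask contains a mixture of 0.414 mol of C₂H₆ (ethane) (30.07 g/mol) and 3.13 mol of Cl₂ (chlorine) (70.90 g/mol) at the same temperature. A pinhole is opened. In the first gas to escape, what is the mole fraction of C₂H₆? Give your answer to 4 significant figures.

0.1688

The effusion rate of species i is ∝ p_i/√M_i ∝ n_i/√M_i.
Mole fraction of C₂H₆ in the effusate = (n_C₂H₆/√M_C₂H₆) / (n_C₂H₆/√M_C₂H₆ + n_Cl₂/√M_Cl₂)
= (0.414/√30.07) / (0.414/√30.07 + 3.13/√70.90) = 0.07550/(0.07550 + 0.3717) = 0.1688.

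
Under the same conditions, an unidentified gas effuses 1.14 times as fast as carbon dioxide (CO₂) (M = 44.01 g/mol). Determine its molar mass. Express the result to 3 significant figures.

Since effusion rate ∝ 1/√M, rate_X/rate_CO₂ = √(M_CO₂/M_X).
1.14 = √(44.01/M_X)
M_X = 44.01 / 1.14² = 44.01 / 1.300 = 33.9 g/mol

33.9 g/mol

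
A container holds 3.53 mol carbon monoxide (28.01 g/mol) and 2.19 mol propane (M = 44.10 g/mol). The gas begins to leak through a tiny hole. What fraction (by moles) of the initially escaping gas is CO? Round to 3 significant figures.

Rate_i ∝ x_i/√M_i (Graham's law weighted by mole fraction), so the effusate composition follows n_i/√M_i.
x_CO(eff) = (n_CO/√M_CO) / (n_CO/√M_CO + n_C₃H₈/√M_C₃H₈)
= (3.53/√28.01) / (3.53/√28.01 + 2.19/√44.10) = 0.6670/(0.6670 + 0.3298) = 0.669.

0.669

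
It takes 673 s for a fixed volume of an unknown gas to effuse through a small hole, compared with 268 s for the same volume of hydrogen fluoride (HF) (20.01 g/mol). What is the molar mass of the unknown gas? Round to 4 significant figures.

From Graham's law, t_X/t_HF = √(M_X/M_HF).
673/268 = 2.511 = √(M_X/20.01)
M_X = 20.01 × 2.511² = 20.01 × 6.306 = 126.2 g/mol

126.2 g/mol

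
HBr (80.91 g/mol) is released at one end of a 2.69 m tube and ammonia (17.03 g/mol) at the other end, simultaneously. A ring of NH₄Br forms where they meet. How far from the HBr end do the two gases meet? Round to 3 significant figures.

0.846 m

Distances travelled in equal time are proportional to diffusion rates, so d_HBr/d_NH₃ = √(M_NH₃/M_HBr) = √(17.03/80.91) = 0.4588.
With d_HBr + d_NH₃ = 2.69 m, d_NH₃ = 2.69/(1 + 0.4588) = 1.844 m.
d_HBr = 2.69 − 1.844 = 0.846 m.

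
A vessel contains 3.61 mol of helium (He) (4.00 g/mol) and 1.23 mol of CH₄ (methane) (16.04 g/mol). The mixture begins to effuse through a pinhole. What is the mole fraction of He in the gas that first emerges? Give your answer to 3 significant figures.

Effusion rate of each component ∝ n_i/√M_i (partial pressure × 1/√M).
Mole fraction of He in the effusate = (n_He/√M_He) / (n_He/√M_He + n_CH₄/√M_CH₄)
= (3.61/√4.00) / (3.61/√4.00 + 1.23/√16.04) = 1.805/(1.805 + 0.3071) = 0.855.

0.855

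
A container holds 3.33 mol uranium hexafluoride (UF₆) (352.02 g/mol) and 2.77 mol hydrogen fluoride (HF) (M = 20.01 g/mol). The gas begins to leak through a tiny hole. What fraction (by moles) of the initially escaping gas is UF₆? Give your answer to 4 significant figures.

Rate_i ∝ x_i/√M_i (Graham's law weighted by mole fraction), so the effusate composition follows n_i/√M_i.
Mole fraction of UF₆ in the effusate = (n_UF₆/√M_UF₆) / (n_UF₆/√M_UF₆ + n_HF/√M_HF)
= (3.33/√352.02) / (3.33/√352.02 + 2.77/√20.01) = 0.1775/(0.1775 + 0.6192) = 0.2228.

0.2228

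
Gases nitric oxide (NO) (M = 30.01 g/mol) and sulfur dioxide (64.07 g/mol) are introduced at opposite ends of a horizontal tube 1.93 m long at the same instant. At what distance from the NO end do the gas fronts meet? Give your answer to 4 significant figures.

Distances travelled in equal time are proportional to diffusion rates, so d_NO/d_SO₂ = √(M_SO₂/M_NO) = √(64.07/30.01) = 1.461.
With d_NO + d_SO₂ = 1.93 m, d_SO₂ = 1.93/(1 + 1.461) = 0.7842 m.
d_NO = 1.93 − 0.7842 = 1.146 m.

1.146 m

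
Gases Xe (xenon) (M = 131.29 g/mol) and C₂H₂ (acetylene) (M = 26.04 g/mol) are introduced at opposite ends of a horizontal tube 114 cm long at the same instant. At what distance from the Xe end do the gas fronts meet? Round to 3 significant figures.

35.1 cm

In equal time, each gas travels a distance ∝ its rate ∝ 1/√M, so d_Xe/d_C₂H₂ = √(M_C₂H₂/M_Xe) = √(26.04/131.29) = 0.4454.
With d_Xe + d_C₂H₂ = 114 cm, d_C₂H₂ = 114/(1 + 0.4454) = 78.87 cm.
d_Xe = 114 − 78.87 = 35.1 cm.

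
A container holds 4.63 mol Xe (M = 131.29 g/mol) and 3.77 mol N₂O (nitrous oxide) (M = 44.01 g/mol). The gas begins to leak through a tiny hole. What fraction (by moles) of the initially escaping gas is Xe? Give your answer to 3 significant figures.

0.416

Rate_i ∝ x_i/√M_i (Graham's law weighted by mole fraction), so the effusate composition follows n_i/√M_i.
Mole fraction of Xe in the effusate = (n_Xe/√M_Xe) / (n_Xe/√M_Xe + n_N₂O/√M_N₂O)
= (4.63/√131.29) / (4.63/√131.29 + 3.77/√44.01) = 0.4041/(0.4041 + 0.5683) = 0.416.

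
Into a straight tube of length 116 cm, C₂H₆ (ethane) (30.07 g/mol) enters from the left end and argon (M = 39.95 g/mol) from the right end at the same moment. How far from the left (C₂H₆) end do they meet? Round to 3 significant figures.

The fronts meet when d_C₂H₆ + d_Ar = L with d_C₂H₆/d_Ar = √(M_Ar/M_C₂H₆) (Graham's law). Here √(M_Ar/M_C₂H₆) = √(39.95/30.07) = 1.153.
With d_C₂H₆ + d_Ar = 116 cm, d_Ar = 116/(1 + 1.153) = 53.89 cm.
d_C₂H₆ = 116 − 53.89 = 62.1 cm.

62.1 cm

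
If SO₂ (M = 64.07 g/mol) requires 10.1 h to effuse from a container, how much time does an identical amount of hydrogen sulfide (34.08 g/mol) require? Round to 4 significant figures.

Since effusion rate ∝ 1/√M, t_H₂S/t_SO₂ = √(M_H₂S/M_SO₂) = √(34.08/64.07) = √0.5319 = 0.7293.
So the time for H₂S is 10.1 × 0.7293 = 7.366 h.

7.366 h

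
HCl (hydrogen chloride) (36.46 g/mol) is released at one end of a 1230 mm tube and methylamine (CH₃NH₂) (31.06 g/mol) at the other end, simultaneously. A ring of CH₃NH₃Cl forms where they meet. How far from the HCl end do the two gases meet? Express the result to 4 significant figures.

590.4 mm

In equal time, each gas travels a distance ∝ its rate ∝ 1/√M, so d_HCl/d_CH₃NH₂ = √(M_CH₃NH₂/M_HCl) = √(31.06/36.46) = 0.9230.
With d_HCl + d_CH₃NH₂ = 1230 mm, d_CH₃NH₂ = 1230/(1 + 0.9230) = 639.6 mm.
d_HCl = 1230 − 639.6 = 590.4 mm.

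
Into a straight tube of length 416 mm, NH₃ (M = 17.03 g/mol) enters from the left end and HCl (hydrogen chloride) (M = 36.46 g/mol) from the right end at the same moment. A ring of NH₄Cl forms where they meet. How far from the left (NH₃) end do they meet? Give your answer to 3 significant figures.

Graham's law gives d_NH₃/d_HCl = rate_NH₃/rate_HCl = √(M_HCl/M_NH₃) = √(36.46/17.03) = 1.463.
With d_NH₃ + d_HCl = 416 mm, d_HCl = 416/(1 + 1.463) = 168.9 mm.
d_NH₃ = 416 − 168.9 = 247 mm.

247 mm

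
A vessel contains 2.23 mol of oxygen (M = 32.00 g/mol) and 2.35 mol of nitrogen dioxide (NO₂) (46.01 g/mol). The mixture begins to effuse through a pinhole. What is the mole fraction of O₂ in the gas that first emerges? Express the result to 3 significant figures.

0.532

Rate_i ∝ x_i/√M_i (Graham's law weighted by mole fraction), so the effusate composition follows n_i/√M_i.
Mole fraction of O₂ in the effusate = (n_O₂/√M_O₂) / (n_O₂/√M_O₂ + n_NO₂/√M_NO₂)
= (2.23/√32.00) / (2.23/√32.00 + 2.35/√46.01) = 0.3942/(0.3942 + 0.3465) = 0.532.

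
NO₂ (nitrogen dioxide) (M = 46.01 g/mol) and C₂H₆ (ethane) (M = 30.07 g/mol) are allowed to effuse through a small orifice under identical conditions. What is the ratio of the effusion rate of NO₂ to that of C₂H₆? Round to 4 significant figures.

0.8084

From Graham's law, rate_NO₂/rate_C₂H₆ = √(M_C₂H₆/M_NO₂) = √(30.07/46.01) = √0.6536 = 0.8084.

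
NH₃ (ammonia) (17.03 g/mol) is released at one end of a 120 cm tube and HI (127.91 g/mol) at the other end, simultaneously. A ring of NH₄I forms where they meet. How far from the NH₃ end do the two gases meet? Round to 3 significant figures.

87.9 cm

In equal time, each gas travels a distance ∝ its rate ∝ 1/√M, so d_NH₃/d_HI = √(M_HI/M_NH₃) = √(127.91/17.03) = 2.741.
With d_NH₃ + d_HI = 120 cm, d_HI = 120/(1 + 2.741) = 32.08 cm.
d_NH₃ = 120 − 32.08 = 87.9 cm.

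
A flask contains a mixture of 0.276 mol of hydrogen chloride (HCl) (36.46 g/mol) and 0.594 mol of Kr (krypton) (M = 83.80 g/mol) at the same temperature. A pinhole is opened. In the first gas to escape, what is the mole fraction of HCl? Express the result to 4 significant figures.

Each component's effusion rate ∝ (its partial pressure)·(1/√M) ∝ n_i/√M_i.
x_HCl(eff) = (n_HCl/√M_HCl) / (n_HCl/√M_HCl + n_Kr/√M_Kr)
= (0.276/√36.46) / (0.276/√36.46 + 0.594/√83.80) = 0.04571/(0.04571 + 0.06489) = 0.4133.

0.4133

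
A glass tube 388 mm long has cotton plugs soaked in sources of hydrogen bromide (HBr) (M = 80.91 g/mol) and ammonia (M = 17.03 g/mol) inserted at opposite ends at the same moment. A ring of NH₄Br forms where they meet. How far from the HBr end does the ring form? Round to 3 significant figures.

In equal time, each gas travels a distance ∝ its rate ∝ 1/√M, so d_HBr/d_NH₃ = √(M_NH₃/M_HBr) = √(17.03/80.91) = 0.4588.
With d_HBr + d_NH₃ = 388 mm, d_NH₃ = 388/(1 + 0.4588) = 266.0 mm.
d_HBr = 388 − 266.0 = 122 mm.

122 mm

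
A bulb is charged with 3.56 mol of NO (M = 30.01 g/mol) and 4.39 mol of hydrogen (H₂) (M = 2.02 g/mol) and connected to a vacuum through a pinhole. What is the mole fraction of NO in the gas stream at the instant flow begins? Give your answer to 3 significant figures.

Each component's effusion rate ∝ (its partial pressure)·(1/√M) ∝ n_i/√M_i.
Mole fraction of NO in the effusate = (n_NO/√M_NO) / (n_NO/√M_NO + n_H₂/√M_H₂)
= (3.56/√30.01) / (3.56/√30.01 + 4.39/√2.02) = 0.6499/(0.6499 + 3.089) = 0.174.

0.174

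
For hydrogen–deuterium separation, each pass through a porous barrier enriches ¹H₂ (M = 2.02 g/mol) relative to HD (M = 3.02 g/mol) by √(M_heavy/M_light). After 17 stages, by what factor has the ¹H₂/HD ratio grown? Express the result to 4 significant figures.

30.52

Each stage multiplies the ratio by α = √(3.02/2.02), so after 17 stages the overall factor is α^17 = (3.02/2.02)^(17/2).
= 1.49505^(17/2) = 30.52.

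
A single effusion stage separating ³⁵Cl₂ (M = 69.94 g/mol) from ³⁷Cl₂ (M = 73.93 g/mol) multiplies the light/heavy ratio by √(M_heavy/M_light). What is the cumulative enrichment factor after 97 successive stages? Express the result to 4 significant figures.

Each stage multiplies the ratio by α = √(73.93/69.94), so after 97 stages the overall factor is α^97 = (73.93/69.94)^(97/2).
= 1.05705^(97/2) = 14.74.

14.74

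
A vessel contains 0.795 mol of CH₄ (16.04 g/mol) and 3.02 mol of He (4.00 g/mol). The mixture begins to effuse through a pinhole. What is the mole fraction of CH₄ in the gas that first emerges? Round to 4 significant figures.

0.1162

The effusion rate of species i is ∝ p_i/√M_i ∝ n_i/√M_i.
So x_CH₄ in the escaping gas = (n_CH₄/√M_CH₄) / Σ(n_i/√M_i)
= (0.795/√16.04) / (0.795/√16.04 + 3.02/√4.00) = 0.1985/(0.1985 + 1.510) = 0.1162.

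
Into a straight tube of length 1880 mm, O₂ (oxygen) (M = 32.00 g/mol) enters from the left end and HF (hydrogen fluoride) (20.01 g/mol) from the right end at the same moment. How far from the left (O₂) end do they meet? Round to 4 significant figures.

Graham's law gives d_O₂/d_HF = rate_O₂/rate_HF = √(M_HF/M_O₂) = √(20.01/32.00) = 0.7908.
With d_O₂ + d_HF = 1880 mm, d_HF = 1880/(1 + 0.7908) = 1050 mm.
d_O₂ = 1880 − 1050 = 830.2 mm.

830.2 mm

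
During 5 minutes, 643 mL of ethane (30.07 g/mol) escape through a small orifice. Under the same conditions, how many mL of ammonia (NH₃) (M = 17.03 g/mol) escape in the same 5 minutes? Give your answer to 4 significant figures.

Graham's law gives rate_NH₃/rate_C₂H₆ = √(M_C₂H₆/M_NH₃) = √(30.07/17.03) = √1.766 = 1.329.
So the volume for NH₃ is 643 × 1.329 = 854.4 mL.

854.4 mL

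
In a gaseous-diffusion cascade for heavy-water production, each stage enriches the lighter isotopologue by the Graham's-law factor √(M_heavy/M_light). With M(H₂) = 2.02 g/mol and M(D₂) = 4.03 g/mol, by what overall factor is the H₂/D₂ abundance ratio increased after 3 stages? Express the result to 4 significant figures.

Each stage multiplies the ratio by α = √(4.03/2.02), so after 3 stages the overall factor is α^3 = (4.03/2.02)^(3/2).
= 1.99505^(3/2) = 2.818.

2.818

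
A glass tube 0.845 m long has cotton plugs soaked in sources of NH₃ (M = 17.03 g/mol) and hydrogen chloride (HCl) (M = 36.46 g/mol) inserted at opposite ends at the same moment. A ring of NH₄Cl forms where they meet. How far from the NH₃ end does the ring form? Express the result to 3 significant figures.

0.502 m

The fronts meet when d_NH₃ + d_HCl = L with d_NH₃/d_HCl = √(M_HCl/M_NH₃) (Graham's law). Here √(M_HCl/M_NH₃) = √(36.46/17.03) = 1.463.
With d_NH₃ + d_HCl = 0.845 m, d_HCl = 0.845/(1 + 1.463) = 0.3431 m.
d_NH₃ = 0.845 − 0.3431 = 0.502 m.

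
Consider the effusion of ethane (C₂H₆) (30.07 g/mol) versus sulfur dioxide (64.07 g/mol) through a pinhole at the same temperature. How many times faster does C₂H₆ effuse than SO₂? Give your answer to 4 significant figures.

Using Graham's law: rate_C₂H₆/rate_SO₂ = √(M_SO₂/M_C₂H₆) = √(64.07/30.07) = √2.131 = 1.460.

1.460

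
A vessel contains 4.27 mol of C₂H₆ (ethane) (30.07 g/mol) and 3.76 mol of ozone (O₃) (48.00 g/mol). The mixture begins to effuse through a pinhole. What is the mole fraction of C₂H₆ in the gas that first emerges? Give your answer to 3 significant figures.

0.589

The effusion rate of species i is ∝ p_i/√M_i ∝ n_i/√M_i.
Mole fraction of C₂H₆ in the effusate = (n_C₂H₆/√M_C₂H₆) / (n_C₂H₆/√M_C₂H₆ + n_O₃/√M_O₃)
= (4.27/√30.07) / (4.27/√30.07 + 3.76/√48.00) = 0.7787/(0.7787 + 0.5427) = 0.589.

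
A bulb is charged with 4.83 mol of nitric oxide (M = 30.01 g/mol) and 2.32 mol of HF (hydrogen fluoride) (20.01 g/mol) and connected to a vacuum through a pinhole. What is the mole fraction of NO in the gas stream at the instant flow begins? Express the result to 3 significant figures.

0.630

Effusion rate of each component ∝ n_i/√M_i (partial pressure × 1/√M).
So x_NO in the escaping gas = (n_NO/√M_NO) / Σ(n_i/√M_i)
= (4.83/√30.01) / (4.83/√30.01 + 2.32/√20.01) = 0.8817/(0.8817 + 0.5186) = 0.630.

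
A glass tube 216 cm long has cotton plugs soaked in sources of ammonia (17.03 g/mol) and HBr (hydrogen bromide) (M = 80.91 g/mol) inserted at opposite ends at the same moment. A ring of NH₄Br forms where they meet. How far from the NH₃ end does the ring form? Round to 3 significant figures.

148 cm

In equal time, each gas travels a distance ∝ its rate ∝ 1/√M, so d_NH₃/d_HBr = √(M_HBr/M_NH₃) = √(80.91/17.03) = 2.180.
With d_NH₃ + d_HBr = 216 cm, d_HBr = 216/(1 + 2.180) = 67.93 cm.
d_NH₃ = 216 − 67.93 = 148 cm.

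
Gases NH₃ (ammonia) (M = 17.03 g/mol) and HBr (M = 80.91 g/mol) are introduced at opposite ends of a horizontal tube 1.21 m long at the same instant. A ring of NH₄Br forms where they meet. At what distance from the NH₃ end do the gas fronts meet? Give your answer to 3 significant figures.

0.829 m

Graham's law gives d_NH₃/d_HBr = rate_NH₃/rate_HBr = √(M_HBr/M_NH₃) = √(80.91/17.03) = 2.180.
With d_NH₃ + d_HBr = 1.21 m, d_HBr = 1.21/(1 + 2.180) = 0.3805 m.
d_NH₃ = 1.21 − 0.3805 = 0.829 m.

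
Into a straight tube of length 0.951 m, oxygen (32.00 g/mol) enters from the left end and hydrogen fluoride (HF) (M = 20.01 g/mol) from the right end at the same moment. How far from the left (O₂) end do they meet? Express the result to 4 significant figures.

Graham's law gives d_O₂/d_HF = rate_O₂/rate_HF = √(M_HF/M_O₂) = √(20.01/32.00) = 0.7908.
With d_O₂ + d_HF = 0.951 m, d_HF = 0.951/(1 + 0.7908) = 0.5311 m.
d_O₂ = 0.951 − 0.5311 = 0.4199 m.

0.4199 m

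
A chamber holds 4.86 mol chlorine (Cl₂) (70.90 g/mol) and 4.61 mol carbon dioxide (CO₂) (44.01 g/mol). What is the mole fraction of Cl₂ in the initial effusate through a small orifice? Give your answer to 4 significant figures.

Each component's effusion rate ∝ (its partial pressure)·(1/√M) ∝ n_i/√M_i.
x_Cl₂(eff) = (n_Cl₂/√M_Cl₂) / (n_Cl₂/√M_Cl₂ + n_CO₂/√M_CO₂)
= (4.86/√70.90) / (4.86/√70.90 + 4.61/√44.01) = 0.5772/(0.5772 + 0.6949) = 0.4537.

0.4537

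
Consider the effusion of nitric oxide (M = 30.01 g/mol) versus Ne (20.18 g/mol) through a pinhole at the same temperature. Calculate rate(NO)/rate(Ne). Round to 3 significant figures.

Graham's law gives rate_NO/rate_Ne = √(M_Ne/M_NO) = √(20.18/30.01) = √0.6724 = 0.820.

0.820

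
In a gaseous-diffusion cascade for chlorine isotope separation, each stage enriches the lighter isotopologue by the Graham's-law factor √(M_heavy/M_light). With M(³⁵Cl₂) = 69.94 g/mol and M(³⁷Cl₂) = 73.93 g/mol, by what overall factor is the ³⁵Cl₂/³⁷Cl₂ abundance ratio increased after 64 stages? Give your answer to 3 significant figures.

5.90

The single-stage factor is √(M_heavy/M_light), so 64 stages give [√(73.93/69.94)]^64 = (73.93/69.94)^(64/2).
= 1.05705^32 = 5.90.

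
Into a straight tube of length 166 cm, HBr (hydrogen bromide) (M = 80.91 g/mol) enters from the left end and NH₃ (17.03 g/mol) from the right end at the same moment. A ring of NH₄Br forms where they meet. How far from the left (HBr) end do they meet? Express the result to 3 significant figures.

52.2 cm

The fronts meet when d_HBr + d_NH₃ = L with d_HBr/d_NH₃ = √(M_NH₃/M_HBr) (Graham's law). Here √(M_NH₃/M_HBr) = √(17.03/80.91) = 0.4588.
With d_HBr + d_NH₃ = 166 cm, d_NH₃ = 166/(1 + 0.4588) = 113.8 cm.
d_HBr = 166 − 113.8 = 52.2 cm.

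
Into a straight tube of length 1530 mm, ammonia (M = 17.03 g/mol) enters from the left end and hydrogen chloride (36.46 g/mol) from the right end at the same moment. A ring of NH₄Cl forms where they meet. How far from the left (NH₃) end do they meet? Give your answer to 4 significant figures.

908.9 mm

Distances travelled in equal time are proportional to diffusion rates, so d_NH₃/d_HCl = √(M_HCl/M_NH₃) = √(36.46/17.03) = 1.463.
With d_NH₃ + d_HCl = 1530 mm, d_HCl = 1530/(1 + 1.463) = 621.1 mm.
d_NH₃ = 1530 − 621.1 = 908.9 mm.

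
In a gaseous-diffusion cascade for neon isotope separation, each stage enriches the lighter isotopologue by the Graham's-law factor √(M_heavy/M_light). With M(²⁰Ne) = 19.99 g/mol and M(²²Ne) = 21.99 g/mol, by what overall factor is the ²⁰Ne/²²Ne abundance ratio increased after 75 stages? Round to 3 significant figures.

35.7

Each stage multiplies the ratio by α = √(21.99/19.99), so after 75 stages the overall factor is α^75 = (21.99/19.99)^(75/2).
= 1.10005^(75/2) = 35.7.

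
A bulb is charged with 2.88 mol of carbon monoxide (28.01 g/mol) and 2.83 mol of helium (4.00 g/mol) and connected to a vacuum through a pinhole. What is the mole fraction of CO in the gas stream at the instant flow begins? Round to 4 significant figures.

Rate_i ∝ x_i/√M_i (Graham's law weighted by mole fraction), so the effusate composition follows n_i/√M_i.
x_CO(eff) = (n_CO/√M_CO) / (n_CO/√M_CO + n_He/√M_He)
= (2.88/√28.01) / (2.88/√28.01 + 2.83/√4.00) = 0.5442/(0.5442 + 1.415) = 0.2778.

0.2778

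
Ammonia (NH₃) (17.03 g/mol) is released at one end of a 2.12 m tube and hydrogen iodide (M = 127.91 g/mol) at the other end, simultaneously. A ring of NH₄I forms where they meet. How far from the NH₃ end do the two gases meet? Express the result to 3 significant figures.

1.55 m

The fronts meet when d_NH₃ + d_HI = L with d_NH₃/d_HI = √(M_HI/M_NH₃) (Graham's law). Here √(M_HI/M_NH₃) = √(127.91/17.03) = 2.741.
With d_NH₃ + d_HI = 2.12 m, d_HI = 2.12/(1 + 2.741) = 0.5668 m.
d_NH₃ = 2.12 − 0.5668 = 1.55 m.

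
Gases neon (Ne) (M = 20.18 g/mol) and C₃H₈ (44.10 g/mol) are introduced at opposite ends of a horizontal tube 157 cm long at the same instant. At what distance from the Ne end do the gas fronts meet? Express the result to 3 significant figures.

93.6 cm

The fronts meet when d_Ne + d_C₃H₈ = L with d_Ne/d_C₃H₈ = √(M_C₃H₈/M_Ne) (Graham's law). Here √(M_C₃H₈/M_Ne) = √(44.10/20.18) = 1.478.
With d_Ne + d_C₃H₈ = 157 cm, d_C₃H₈ = 157/(1 + 1.478) = 63.35 cm.
d_Ne = 157 − 63.35 = 93.6 cm.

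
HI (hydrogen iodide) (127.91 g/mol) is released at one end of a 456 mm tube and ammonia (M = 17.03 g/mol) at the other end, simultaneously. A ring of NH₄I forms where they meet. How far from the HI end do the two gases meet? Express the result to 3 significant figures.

The fronts meet when d_HI + d_NH₃ = L with d_HI/d_NH₃ = √(M_NH₃/M_HI) (Graham's law). Here √(M_NH₃/M_HI) = √(17.03/127.91) = 0.3649.
With d_HI + d_NH₃ = 456 mm, d_NH₃ = 456/(1 + 0.3649) = 334.1 mm.
d_HI = 456 − 334.1 = 122 mm.

122 mm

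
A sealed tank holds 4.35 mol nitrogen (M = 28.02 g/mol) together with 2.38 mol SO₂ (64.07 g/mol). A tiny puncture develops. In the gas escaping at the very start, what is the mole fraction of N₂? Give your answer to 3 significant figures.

0.734

Effusion rate of each component ∝ n_i/√M_i (partial pressure × 1/√M).
So x_N₂ in the escaping gas = (n_N₂/√M_N₂) / Σ(n_i/√M_i)
= (4.35/√28.02) / (4.35/√28.02 + 2.38/√64.07) = 0.8218/(0.8218 + 0.2973) = 0.734.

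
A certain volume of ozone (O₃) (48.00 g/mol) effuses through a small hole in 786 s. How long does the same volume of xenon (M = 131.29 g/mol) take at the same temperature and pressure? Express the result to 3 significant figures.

Using Graham's law: t_Xe/t_O₃ = √(M_Xe/M_O₃) = √(131.29/48.00) = √2.735 = 1.654.
So the time for Xe is 786 × 1.654 = 1300 s.

1300 s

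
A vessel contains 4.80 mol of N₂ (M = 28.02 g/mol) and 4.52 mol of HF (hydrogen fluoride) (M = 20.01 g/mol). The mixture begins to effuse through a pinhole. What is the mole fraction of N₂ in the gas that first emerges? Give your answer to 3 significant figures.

0.473

Effusion rate of each component ∝ n_i/√M_i (partial pressure × 1/√M).
x_N₂(eff) = (n_N₂/√M_N₂) / (n_N₂/√M_N₂ + n_HF/√M_HF)
= (4.80/√28.02) / (4.80/√28.02 + 4.52/√20.01) = 0.9068/(0.9068 + 1.010) = 0.473.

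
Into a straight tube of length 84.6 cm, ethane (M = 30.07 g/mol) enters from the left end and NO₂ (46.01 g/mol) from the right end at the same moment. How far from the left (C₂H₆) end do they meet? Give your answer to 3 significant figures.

46.8 cm

Distances travelled in equal time are proportional to diffusion rates, so d_C₂H₆/d_NO₂ = √(M_NO₂/M_C₂H₆) = √(46.01/30.07) = 1.237.
With d_C₂H₆ + d_NO₂ = 84.6 cm, d_NO₂ = 84.6/(1 + 1.237) = 37.82 cm.
d_C₂H₆ = 84.6 − 37.82 = 46.8 cm.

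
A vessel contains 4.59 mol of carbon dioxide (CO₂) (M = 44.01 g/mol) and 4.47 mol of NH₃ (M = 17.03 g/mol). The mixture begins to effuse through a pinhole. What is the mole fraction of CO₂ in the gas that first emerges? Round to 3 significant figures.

Each component's effusion rate ∝ (its partial pressure)·(1/√M) ∝ n_i/√M_i.
x_CO₂(eff) = (n_CO₂/√M_CO₂) / (n_CO₂/√M_CO₂ + n_NH₃/√M_NH₃)
= (4.59/√44.01) / (4.59/√44.01 + 4.47/√17.03) = 0.6919/(0.6919 + 1.083) = 0.390.

0.390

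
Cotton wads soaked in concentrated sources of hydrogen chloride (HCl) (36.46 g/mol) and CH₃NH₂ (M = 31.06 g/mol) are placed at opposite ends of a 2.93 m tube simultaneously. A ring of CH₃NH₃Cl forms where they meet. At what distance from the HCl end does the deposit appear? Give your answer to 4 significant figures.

1.406 m

The fronts meet when d_HCl + d_CH₃NH₂ = L with d_HCl/d_CH₃NH₂ = √(M_CH₃NH₂/M_HCl) (Graham's law). Here √(M_CH₃NH₂/M_HCl) = √(31.06/36.46) = 0.9230.
With d_HCl + d_CH₃NH₂ = 2.93 m, d_CH₃NH₂ = 2.93/(1 + 0.9230) = 1.524 m.
d_HCl = 2.93 − 1.524 = 1.406 m.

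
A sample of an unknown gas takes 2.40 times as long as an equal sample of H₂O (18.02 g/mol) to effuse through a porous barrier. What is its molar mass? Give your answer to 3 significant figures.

104 g/mol

Since effusion rate ∝ 1/√M, t_X/t_H₂O = √(M_X/M_H₂O).
2.40 = √(M_X/18.02)
M_X = 18.02 × 2.40² = 18.02 × 5.760 = 104 g/mol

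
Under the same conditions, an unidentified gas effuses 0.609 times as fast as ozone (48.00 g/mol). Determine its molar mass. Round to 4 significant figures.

129.4 g/mol

Using Graham's law: rate_X/rate_O₃ = √(M_O₃/M_X).
0.609 = √(48.00/M_X)
M_X = 48.00 / 0.609² = 48.00 / 0.3709 = 129.4 g/mol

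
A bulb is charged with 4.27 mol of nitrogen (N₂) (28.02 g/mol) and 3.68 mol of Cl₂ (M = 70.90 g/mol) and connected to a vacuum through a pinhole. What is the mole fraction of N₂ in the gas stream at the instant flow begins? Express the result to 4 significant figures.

The effusion rate of species i is ∝ p_i/√M_i ∝ n_i/√M_i.
Mole fraction of N₂ in the effusate = (n_N₂/√M_N₂) / (n_N₂/√M_N₂ + n_Cl₂/√M_Cl₂)
= (4.27/√28.02) / (4.27/√28.02 + 3.68/√70.90) = 0.8067/(0.8067 + 0.4370) = 0.6486.

0.6486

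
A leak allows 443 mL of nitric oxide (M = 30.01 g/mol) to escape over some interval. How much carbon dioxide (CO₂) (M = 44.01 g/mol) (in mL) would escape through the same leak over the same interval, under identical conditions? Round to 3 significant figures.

Graham's law gives rate_CO₂/rate_NO = √(M_NO/M_CO₂) = √(30.01/44.01) = √0.6819 = 0.8258.
So the volume for CO₂ is 443 × 0.8258 = 366 mL.

366 mL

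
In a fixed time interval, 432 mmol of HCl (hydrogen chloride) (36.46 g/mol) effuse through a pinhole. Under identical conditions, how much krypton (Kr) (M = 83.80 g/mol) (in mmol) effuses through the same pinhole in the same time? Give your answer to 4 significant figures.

285.0 mmol

Using Graham's law: rate_Kr/rate_HCl = √(M_HCl/M_Kr) = √(36.46/83.80) = √0.4351 = 0.6596.
So the amount for Kr is 432 × 0.6596 = 285.0 mmol.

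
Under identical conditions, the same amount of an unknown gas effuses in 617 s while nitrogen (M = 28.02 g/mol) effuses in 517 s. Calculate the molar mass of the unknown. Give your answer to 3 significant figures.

Graham's law gives t_X/t_N₂ = √(M_X/M_N₂).
617/517 = 1.193 = √(M_X/28.02)
M_X = 28.02 × 1.193² = 28.02 × 1.424 = 39.9 g/mol

39.9 g/mol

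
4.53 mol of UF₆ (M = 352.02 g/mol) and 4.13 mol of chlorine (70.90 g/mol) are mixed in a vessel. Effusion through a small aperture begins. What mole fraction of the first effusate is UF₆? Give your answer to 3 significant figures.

Each component's effusion rate ∝ (its partial pressure)·(1/√M) ∝ n_i/√M_i.
So x_UF₆ in the escaping gas = (n_UF₆/√M_UF₆) / Σ(n_i/√M_i)
= (4.53/√352.02) / (4.53/√352.02 + 4.13/√70.90) = 0.2414/(0.2414 + 0.4905) = 0.330.

0.330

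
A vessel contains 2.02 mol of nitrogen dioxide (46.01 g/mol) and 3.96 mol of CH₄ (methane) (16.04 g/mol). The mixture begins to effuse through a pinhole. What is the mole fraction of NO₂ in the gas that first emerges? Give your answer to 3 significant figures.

0.231

Rate_i ∝ x_i/√M_i (Graham's law weighted by mole fraction), so the effusate composition follows n_i/√M_i.
Mole fraction of NO₂ in the effusate = (n_NO₂/√M_NO₂) / (n_NO₂/√M_NO₂ + n_CH₄/√M_CH₄)
= (2.02/√46.01) / (2.02/√46.01 + 3.96/√16.04) = 0.2978/(0.2978 + 0.9888) = 0.231.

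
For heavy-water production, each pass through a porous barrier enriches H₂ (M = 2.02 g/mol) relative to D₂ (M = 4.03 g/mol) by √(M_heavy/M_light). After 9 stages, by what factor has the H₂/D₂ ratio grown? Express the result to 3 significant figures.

22.4

Each stage multiplies the ratio by α = √(4.03/2.02), so after 9 stages the overall factor is α^9 = (4.03/2.02)^(9/2).
= 1.99505^(9/2) = 22.4.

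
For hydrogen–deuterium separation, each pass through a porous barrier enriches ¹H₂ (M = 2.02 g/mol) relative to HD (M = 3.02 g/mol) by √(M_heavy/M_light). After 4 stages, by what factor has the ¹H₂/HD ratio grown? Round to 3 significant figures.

2.24

Overall factor = α^4 with α = √(3.02/2.02), i.e. (3.02/2.02)^(4/2).
= 1.49505^2 = 2.24.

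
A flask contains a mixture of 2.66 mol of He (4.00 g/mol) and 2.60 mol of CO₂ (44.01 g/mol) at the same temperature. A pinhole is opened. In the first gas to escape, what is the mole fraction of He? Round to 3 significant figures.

0.772

Effusion rate of each component ∝ n_i/√M_i (partial pressure × 1/√M).
Mole fraction of He in the effusate = (n_He/√M_He) / (n_He/√M_He + n_CO₂/√M_CO₂)
= (2.66/√4.00) / (2.66/√4.00 + 2.60/√44.01) = 1.330/(1.330 + 0.3919) = 0.772.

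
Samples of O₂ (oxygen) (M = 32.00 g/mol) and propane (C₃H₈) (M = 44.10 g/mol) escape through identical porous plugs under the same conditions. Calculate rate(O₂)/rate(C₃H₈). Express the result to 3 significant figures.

Graham's law gives rate_O₂/rate_C₃H₈ = √(M_C₃H₈/M_O₂) = √(44.10/32.00) = √1.378 = 1.17.

1.17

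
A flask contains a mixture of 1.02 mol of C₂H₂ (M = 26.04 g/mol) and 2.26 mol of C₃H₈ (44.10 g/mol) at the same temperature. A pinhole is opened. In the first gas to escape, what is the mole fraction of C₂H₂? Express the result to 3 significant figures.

0.370

Each component's effusion rate ∝ (its partial pressure)·(1/√M) ∝ n_i/√M_i.
x_C₂H₂(eff) = (n_C₂H₂/√M_C₂H₂) / (n_C₂H₂/√M_C₂H₂ + n_C₃H₈/√M_C₃H₈)
= (1.02/√26.04) / (1.02/√26.04 + 2.26/√44.10) = 0.1999/(0.1999 + 0.3403) = 0.370.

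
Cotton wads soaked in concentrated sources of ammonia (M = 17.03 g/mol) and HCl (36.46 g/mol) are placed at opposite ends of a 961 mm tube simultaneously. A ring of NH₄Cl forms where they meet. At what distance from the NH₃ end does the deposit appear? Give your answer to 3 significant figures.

Graham's law gives d_NH₃/d_HCl = rate_NH₃/rate_HCl = √(M_HCl/M_NH₃) = √(36.46/17.03) = 1.463.
With d_NH₃ + d_HCl = 961 mm, d_HCl = 961/(1 + 1.463) = 390.1 mm.
d_NH₃ = 961 − 390.1 = 571 mm.

571 mm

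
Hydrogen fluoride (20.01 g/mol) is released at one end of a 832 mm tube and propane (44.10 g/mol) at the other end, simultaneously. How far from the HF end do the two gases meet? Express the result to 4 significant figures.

Graham's law gives d_HF/d_C₃H₈ = rate_HF/rate_C₃H₈ = √(M_C₃H₈/M_HF) = √(44.10/20.01) = 1.485.
With d_HF + d_C₃H₈ = 832 mm, d_C₃H₈ = 832/(1 + 1.485) = 334.9 mm.
d_HF = 832 − 334.9 = 497.1 mm.

497.1 mm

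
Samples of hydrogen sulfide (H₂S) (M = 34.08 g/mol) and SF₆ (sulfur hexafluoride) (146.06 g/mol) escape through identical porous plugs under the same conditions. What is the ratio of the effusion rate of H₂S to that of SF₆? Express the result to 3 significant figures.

From Graham's law, rate_H₂S/rate_SF₆ = √(M_SF₆/M_H₂S) = √(146.06/34.08) = √4.286 = 2.07.

2.07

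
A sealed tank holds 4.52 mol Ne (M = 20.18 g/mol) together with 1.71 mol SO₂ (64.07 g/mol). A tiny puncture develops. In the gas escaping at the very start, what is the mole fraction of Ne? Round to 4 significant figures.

0.8249

Rate_i ∝ x_i/√M_i (Graham's law weighted by mole fraction), so the effusate composition follows n_i/√M_i.
So x_Ne in the escaping gas = (n_Ne/√M_Ne) / Σ(n_i/√M_i)
= (4.52/√20.18) / (4.52/√20.18 + 1.71/√64.07) = 1.006/(1.006 + 0.2136) = 0.8249.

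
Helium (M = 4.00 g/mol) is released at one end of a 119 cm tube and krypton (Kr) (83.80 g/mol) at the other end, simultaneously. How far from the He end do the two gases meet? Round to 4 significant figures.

In equal time, each gas travels a distance ∝ its rate ∝ 1/√M, so d_He/d_Kr = √(M_Kr/M_He) = √(83.80/4.00) = 4.577.
With d_He + d_Kr = 119 cm, d_Kr = 119/(1 + 4.577) = 21.34 cm.
d_He = 119 − 21.34 = 97.66 cm.

97.66 cm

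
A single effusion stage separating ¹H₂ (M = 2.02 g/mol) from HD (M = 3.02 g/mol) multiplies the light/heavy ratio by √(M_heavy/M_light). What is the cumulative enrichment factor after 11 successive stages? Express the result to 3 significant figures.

Overall factor = α^11 with α = √(3.02/2.02), i.e. (3.02/2.02)^(11/2).
= 1.49505^(11/2) = 9.13.

9.13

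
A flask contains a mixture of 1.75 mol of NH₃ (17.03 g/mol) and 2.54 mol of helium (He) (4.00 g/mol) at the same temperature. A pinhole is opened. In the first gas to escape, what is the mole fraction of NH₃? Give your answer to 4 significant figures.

0.2503

Each component's effusion rate ∝ (its partial pressure)·(1/√M) ∝ n_i/√M_i.
Mole fraction of NH₃ in the effusate = (n_NH₃/√M_NH₃) / (n_NH₃/√M_NH₃ + n_He/√M_He)
= (1.75/√17.03) / (1.75/√17.03 + 2.54/√4.00) = 0.4241/(0.4241 + 1.270) = 0.2503.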